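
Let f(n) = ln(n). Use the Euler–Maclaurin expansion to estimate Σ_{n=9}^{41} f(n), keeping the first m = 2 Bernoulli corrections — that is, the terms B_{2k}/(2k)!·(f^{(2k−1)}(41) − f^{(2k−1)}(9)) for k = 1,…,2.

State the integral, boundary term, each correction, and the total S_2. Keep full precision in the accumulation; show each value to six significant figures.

S_2 ≈ 103.430

The integral term ∫_9^41 ln(x) dx = 100.481.
½[f(9) + f(41)] = ½[2.19722 + 3.71357] = 2.95540.
Running total after boundary: 103.437.
Correction k=1: B_{2}/2! · (f^{(1)}(41) − f^{(1)}(9)) = 1/12 · (0.0243902 − 0.111111) = -0.00722674.
After k=1: 103.430.
Correction k=2: B_{4}/4! · (f^{(3)}(41) − f^{(3)}(9)) = −1/720 · (2.90187e-05 − 0.00274348) = 3.77009e-06.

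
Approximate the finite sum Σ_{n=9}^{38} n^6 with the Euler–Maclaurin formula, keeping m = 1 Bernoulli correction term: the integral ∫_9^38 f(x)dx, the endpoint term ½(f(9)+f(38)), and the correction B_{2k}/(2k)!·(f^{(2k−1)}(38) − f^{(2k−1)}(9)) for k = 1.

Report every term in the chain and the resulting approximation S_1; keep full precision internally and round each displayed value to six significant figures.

S_1 ≈ 1.78897e+10

Integral: ∫_9^38 x^6 dx = 1.63444e+10.
Endpoint term: (f(9) + f(38))/2 = (531441 + 3.01094e+09)/2 = 1.50573e+09.
So far: 1.78501e+10.
Order-1 term: 1/12 · (4.75411e+08 − 354294) = 3.95881e+07.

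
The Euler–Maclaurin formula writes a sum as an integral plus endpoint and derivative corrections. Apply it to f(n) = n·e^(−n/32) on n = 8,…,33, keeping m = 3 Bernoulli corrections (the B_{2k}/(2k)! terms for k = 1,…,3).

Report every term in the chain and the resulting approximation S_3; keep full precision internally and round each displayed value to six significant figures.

∫_8^33 x·e^(−x/32) dx evaluates to 255.218.
Endpoint term: (f(8) + f(33))/2 = (6.23041 + 11.7665)/2 = 8.99846.
Integral + boundary = 264.217.
Correction k=1: B_{2}/2! · (f^{(1)}(33) − f^{(1)}(8)) = 1/12 · (-0.0111425 − 0.584101) = -0.0496036.
Partial sum through k=1: 264.167.
Correction k=2: B_{4}/4! · (f^{(3)}(33) − f^{(3)}(8)) = −1/720 · (0.000685527 − 0.00209151) = 1.95275e-06.
Partial sum through k=2: 264.167.
Correction k=3: B_{6}/6! · (f^{(5)}(33) − f^{(5)}(8)) = 1/30240 · (1.34955e-06 − 3.52793e-06) = -7.20365e-11.

S_3 ≈ 264.167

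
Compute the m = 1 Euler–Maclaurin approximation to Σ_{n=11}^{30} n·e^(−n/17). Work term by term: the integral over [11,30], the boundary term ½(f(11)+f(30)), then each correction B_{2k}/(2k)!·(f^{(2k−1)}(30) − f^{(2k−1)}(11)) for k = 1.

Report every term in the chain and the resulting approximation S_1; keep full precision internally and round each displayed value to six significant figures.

S_1 ≈ 117.829

The integral term ∫_11^30 x·e^(−x/17) dx = 112.407.
½[f(11) + f(30)] = ½[5.75942 + 5.13711] = 5.44827.
Running total after boundary: 117.856.
k=1: B_{2}/(2)! × [f^{(1)}(30) − f^{(1)}(11)] = 1/12 × (-0.130946 − 0.184794) = -0.0263117.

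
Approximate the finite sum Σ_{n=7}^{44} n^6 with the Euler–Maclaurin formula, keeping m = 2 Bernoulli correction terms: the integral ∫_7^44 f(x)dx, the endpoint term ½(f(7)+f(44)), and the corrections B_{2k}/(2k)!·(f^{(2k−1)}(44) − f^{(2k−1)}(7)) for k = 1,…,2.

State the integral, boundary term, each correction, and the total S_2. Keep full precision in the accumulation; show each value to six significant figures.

S_2 ≈ 4.93216e+10

Integral: ∫_7^44 x^6 dx = 4.56110e+10.
Boundary: ½(f(7) + f(44)) = ½(117649 + 7.25631e+09) = 3.62822e+09.
Running total after boundary: 4.92392e+10.
Correction k=1: B_{2}/2! · (f^{(1)}(44) − f^{(1)}(7)) = 1/12 · (9.89497e+08 − 100842) = 8.24497e+07.
Partial sum through k=1: 4.93217e+10.
Correction k=2: B_{4}/4! · (f^{(3)}(44) − f^{(3)}(7)) = −1/720 · (1.02221e+07 − 41160.0) = -14140.2.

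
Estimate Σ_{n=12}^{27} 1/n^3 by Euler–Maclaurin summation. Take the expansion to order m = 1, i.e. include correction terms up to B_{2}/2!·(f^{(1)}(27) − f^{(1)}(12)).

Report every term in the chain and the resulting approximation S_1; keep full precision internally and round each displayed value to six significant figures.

Integral: ∫_12^27 1/x^3 dx = 0.00278635.
Boundary: ½(f(12) + f(27)) = ½(0.000578704 + 5.08053e-05) = 0.000314754.
Running total after boundary: 0.00310111.
Correction k=1: B_{2}/2! · (f^{(1)}(27) − f^{(1)}(12)) = 1/12 · (-5.64503e-06 − (-0.000144676)) = 1.15859e-05.

S_1 ≈ 0.00311269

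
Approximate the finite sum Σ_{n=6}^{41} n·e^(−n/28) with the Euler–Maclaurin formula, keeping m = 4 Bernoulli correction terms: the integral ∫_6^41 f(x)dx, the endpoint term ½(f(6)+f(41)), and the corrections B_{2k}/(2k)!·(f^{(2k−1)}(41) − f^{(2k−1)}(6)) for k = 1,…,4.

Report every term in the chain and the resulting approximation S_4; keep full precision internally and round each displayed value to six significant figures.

S_4 ≈ 328.714

Integral: ∫_6^41 x·e^(−x/28) dx = 321.614.
Endpoint term: (f(6) + f(41))/2 = (4.84271 + 9.48097)/2 = 7.16184.
Integral + boundary = 328.776.
Correction k=1: B_{2}/2! · (f^{(1)}(41) − f^{(1)}(6)) = 1/12 · (-0.107363 − 0.634164) = -0.0617939.
Running total after k=1: 328.714.
Correction k=2: B_{4}/4! · (f^{(3)}(41) − f^{(3)}(6)) = −1/720 · (0.000452963 − 0.00286786) = 3.35402e-06.
Running total after k=2: 328.714.
Correction k=3: B_{6}/6! · (f^{(5)}(41) − f^{(5)}(6)) = 1/30240 · (1.33019e-06 − 6.28422e-06) = -1.63824e-10.
Running total after k=3: 328.714.
Correction k=4: B_{8}/8! · (f^{(7)}(41) − f^{(7)}(6)) = −1/1209600 · (2.65640e-09 − 1.13654e-08) = 7.19989e-15.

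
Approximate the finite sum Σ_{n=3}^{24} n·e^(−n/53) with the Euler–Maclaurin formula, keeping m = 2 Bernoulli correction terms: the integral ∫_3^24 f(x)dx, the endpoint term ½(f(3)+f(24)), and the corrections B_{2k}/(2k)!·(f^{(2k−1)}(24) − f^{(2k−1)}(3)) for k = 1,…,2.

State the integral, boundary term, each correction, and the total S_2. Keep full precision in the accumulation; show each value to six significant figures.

∫_3^24 x·e^(−x/53) dx evaluates to 209.860.
Boundary: ½(f(3) + f(24)) = ½(2.83491 + 15.2598) = 9.04737.
Integral + boundary = 218.907.
Order-1 term: 1/12 · (0.347905 − 0.891480) = -0.0452979.
Running total after k=1: 218.862.
Order-2 term: −1/720 · (0.000576560 − 0.000990180) = 5.74473e-07.

S_2 ≈ 218.862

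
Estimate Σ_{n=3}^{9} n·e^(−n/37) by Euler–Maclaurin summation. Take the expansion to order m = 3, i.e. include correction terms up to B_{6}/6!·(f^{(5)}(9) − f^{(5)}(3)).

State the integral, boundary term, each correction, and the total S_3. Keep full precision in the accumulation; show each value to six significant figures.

Integral: ∫_3^9 x·e^(−x/37) dx = 30.2305.
Endpoint term: (f(3) + f(9))/2 = (2.76636 + 7.05673)/2 = 4.91154.
So far: 35.1421.
k=1: B_{2}/(2)! × [f^{(1)}(9) − f^{(1)}(3)] = 1/12 × (0.593358 − 0.847353) = -0.0211662.
After k=1: 35.1209.
k=2: B_{4}/(4)! × [f^{(3)}(9) − f^{(3)}(3)] = −1/720 × (0.00157890 − 0.00196610) = 5.37771e-07.
After k=2: 35.1209.
k=3: B_{6}/(6)! × [f^{(5)}(9) − f^{(5)}(3)] = 1/30240 × (1.99005e-06 − 2.42019e-06) = -1.42241e-11.

S_3 ≈ 35.1209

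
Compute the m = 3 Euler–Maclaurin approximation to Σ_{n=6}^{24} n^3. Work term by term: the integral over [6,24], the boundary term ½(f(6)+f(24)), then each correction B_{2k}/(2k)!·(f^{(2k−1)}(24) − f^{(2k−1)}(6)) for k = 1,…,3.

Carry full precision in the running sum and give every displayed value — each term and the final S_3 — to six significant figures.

S_3 ≈ 89775.0

Integral: ∫_6^24 x^3 dx = 82620.0.
Boundary: ½(f(6) + f(24)) = ½(216.000 + 13824.0) = 7020.00.
Integral + boundary = 89640.0.
k=1: B_{2}/(2)! × [f^{(1)}(24) − f^{(1)}(6)] = 1/12 × (1728.00 − 108.000) = 135.000.
After k=1: 89775.0.
k=2: B_{4}/(4)! × [f^{(3)}(24) − f^{(3)}(6)] = −1/720 × (6.00000 − 6.00000) = 0.00000.
After k=2: 89775.0.
k=3: B_{6}/(6)! × [f^{(5)}(24) − f^{(5)}(6)] = 1/30240 × (0.00000 − 0.00000) = 0.00000.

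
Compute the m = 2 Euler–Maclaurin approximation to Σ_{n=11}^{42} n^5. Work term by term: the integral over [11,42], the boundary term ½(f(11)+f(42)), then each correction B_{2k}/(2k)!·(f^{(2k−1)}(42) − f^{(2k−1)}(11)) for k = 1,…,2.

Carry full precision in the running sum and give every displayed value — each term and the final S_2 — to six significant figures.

Integral: ∫_11^42 x^5 dx = 9.14543e+08.
Boundary: ½(f(11) + f(42)) = ½(161051 + 1.30691e+08) = 6.54261e+07.
So far: 9.79970e+08.
Correction k=1: B_{2}/2! · (f^{(1)}(42) − f^{(1)}(11)) = 1/12 · (1.55585e+07 − 73205.0) = 1.29044e+06.
Running total after k=1: 9.81260e+08.
Correction k=2: B_{4}/4! · (f^{(3)}(42) − f^{(3)}(11)) = −1/720 · (105840 − 7260.00) = -136.917.

S_2 ≈ 9.81260e+08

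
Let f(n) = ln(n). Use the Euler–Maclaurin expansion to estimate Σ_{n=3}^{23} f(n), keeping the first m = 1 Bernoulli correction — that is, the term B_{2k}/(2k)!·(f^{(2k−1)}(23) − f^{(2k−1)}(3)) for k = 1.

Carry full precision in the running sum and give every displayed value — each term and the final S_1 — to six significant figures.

S_1 ≈ 50.9134

∫_3^23 ln(x) dx evaluates to 48.8205.
Endpoint term: (f(3) + f(23))/2 = (1.09861 + 3.13549)/2 = 2.11705.
Running total after boundary: 50.9376.
k=1: B_{2}/(2)! × [f^{(1)}(23) − f^{(1)}(3)] = 1/12 × (0.0434783 − 0.333333) = -0.0241546.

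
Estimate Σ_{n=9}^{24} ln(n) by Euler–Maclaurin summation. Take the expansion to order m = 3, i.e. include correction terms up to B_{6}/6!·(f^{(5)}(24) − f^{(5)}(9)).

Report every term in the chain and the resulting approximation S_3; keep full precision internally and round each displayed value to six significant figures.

Integral: ∫_9^24 ln(x) dx = 41.4983.
Endpoint term: (f(9) + f(24))/2 = (2.19722 + 3.17805)/2 = 2.68764.
So far: 44.1859.
Order-1 term: 1/12 · (0.0416667 − 0.111111) = -0.00578704.
After k=1: 44.1801.
Order-2 term: −1/720 · (0.000144676 − 0.00274348) = 3.60946e-06.
After k=2: 44.1801.
Order-3 term: 1/30240 · (3.01408e-06 − 0.000406442) = -1.33409e-08.

S_3 ≈ 44.1801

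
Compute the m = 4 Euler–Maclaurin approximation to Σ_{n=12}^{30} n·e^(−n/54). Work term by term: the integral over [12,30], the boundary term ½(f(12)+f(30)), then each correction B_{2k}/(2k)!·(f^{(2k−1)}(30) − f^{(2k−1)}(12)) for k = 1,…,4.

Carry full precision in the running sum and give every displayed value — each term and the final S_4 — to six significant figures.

The integral term ∫_12^30 x·e^(−x/54) dx = 251.283.
Boundary: ½(f(12) + f(30)) = ½(9.60885 + 17.2126) = 13.4107.
So far: 264.693.
Correction k=1: B_{2}/2! · (f^{(1)}(30) − f^{(1)}(12)) = 1/12 · (0.255002 − 0.622796) = -0.0306495.
Partial sum through k=1: 264.663.
Correction k=2: B_{4}/4! · (f^{(3)}(30) − f^{(3)}(12)) = −1/720 · (0.000480970 − 0.000762781) = 3.91405e-07.
Partial sum through k=2: 264.663.
Correction k=3: B_{6}/6! · (f^{(5)}(30) − f^{(5)}(12)) = 1/30240 · (2.99894e-07 − 4.49926e-07) = -4.96137e-12.
Partial sum through k=3: 264.663.
Correction k=4: B_{8}/8! · (f^{(7)}(30) − f^{(7)}(12)) = −1/1209600 · (1.49124e-10 − 2.18884e-10) = 5.76721e-17.

S_4 ≈ 264.663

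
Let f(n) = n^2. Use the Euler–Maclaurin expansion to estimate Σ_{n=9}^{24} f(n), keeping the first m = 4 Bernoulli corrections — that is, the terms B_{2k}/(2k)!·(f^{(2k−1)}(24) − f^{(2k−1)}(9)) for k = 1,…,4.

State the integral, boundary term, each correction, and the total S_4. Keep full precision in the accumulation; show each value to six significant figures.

S_4 ≈ 4696.00

The integral term ∫_9^24 x^2 dx = 4365.00.
½[f(9) + f(24)] = ½[81.0000 + 576.000] = 328.500.
So far: 4693.50.
Order-1 term: 1/12 · (48.0000 − 18.0000) = 2.50000.
After k=1: 4696.00.
Order-2 term: −1/720 · (0.00000 − 0.00000) = 0.00000.
After k=2: 4696.00.
Order-3 term: 1/30240 · (0.00000 − 0.00000) = 0.00000.
After k=3: 4696.00.
Order-4 term: −1/1209600 · (0.00000 − 0.00000) = 0.00000.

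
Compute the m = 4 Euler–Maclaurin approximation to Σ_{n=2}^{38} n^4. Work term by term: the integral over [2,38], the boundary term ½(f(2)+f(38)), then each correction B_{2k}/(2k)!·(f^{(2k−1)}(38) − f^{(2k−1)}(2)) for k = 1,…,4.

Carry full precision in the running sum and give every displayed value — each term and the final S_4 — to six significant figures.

S_4 ≈ 1.69079e+07

Integral: ∫_2^38 x^4 dx = 1.58470e+07.
Endpoint term: (f(2) + f(38))/2 = (16.0000 + 2.08514e+06)/2 = 1.04258e+06.
Integral + boundary = 1.68896e+07.
k=1: B_{2}/(2)! × [f^{(1)}(38) − f^{(1)}(2)] = 1/12 × (219488 − 32.0000) = 18288.0.
Running total after k=1: 1.69079e+07.
k=2: B_{4}/(4)! × [f^{(3)}(38) − f^{(3)}(2)] = −1/720 × (912.000 − 48.0000) = -1.20000.
Running total after k=2: 1.69079e+07.
k=3: B_{6}/(6)! × [f^{(5)}(38) − f^{(5)}(2)] = 1/30240 × (0.00000 − 0.00000) = 0.00000.
Running total after k=3: 1.69079e+07.
k=4: B_{8}/(8)! × [f^{(7)}(38) − f^{(7)}(2)] = −1/1209600 × (0.00000 − 0.00000) = 0.00000.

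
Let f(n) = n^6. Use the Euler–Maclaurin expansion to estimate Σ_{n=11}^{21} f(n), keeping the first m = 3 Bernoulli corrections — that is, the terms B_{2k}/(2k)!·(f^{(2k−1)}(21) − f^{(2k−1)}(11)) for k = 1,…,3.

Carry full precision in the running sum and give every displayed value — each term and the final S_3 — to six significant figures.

S_3 ≈ 3.00244e+08

The integral term ∫_11^21 x^6 dx = 2.54514e+08.
Boundary: ½(f(11) + f(21)) = ½(1.77156e+06 + 8.57661e+07) = 4.37688e+07.
Integral + boundary = 2.98283e+08.
Order-1 term: 1/12 · (2.45046e+07 − 966306) = 1.96152e+06.
Running total after k=1: 3.00245e+08.
Order-2 term: −1/720 · (1.11132e+06 − 159720) = -1321.67.
Running total after k=2: 3.00244e+08.
Order-3 term: 1/30240 · (15120.0 − 7920.00) = 0.238095.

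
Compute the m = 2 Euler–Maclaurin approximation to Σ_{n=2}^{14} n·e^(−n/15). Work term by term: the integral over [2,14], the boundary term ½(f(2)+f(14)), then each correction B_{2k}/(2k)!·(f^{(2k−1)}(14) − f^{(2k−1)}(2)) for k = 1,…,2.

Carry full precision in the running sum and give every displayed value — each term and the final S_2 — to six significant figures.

The integral term ∫_2^14 x·e^(−x/15) dx = 52.1095.
Boundary: ½(f(2) + f(14)) = ½(1.75035 + 5.50537) = 3.62786.
So far: 55.7373.
Correction k=1: B_{2}/2! · (f^{(1)}(14) − f^{(1)}(2)) = 1/12 · (0.0262160 − 0.758484) = -0.0610223.
Running total after k=1: 55.6763.
Correction k=2: B_{4}/4! · (f^{(3)}(14) − f^{(3)}(2)) = −1/720 · (0.00361199 − 0.0111504) = 1.04700e-05.

S_2 ≈ 55.6763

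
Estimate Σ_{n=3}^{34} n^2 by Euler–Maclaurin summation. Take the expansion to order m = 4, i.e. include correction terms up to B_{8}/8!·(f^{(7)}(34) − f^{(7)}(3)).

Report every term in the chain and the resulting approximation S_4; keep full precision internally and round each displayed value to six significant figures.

The integral term ∫_3^34 x^2 dx = 13092.3.
Endpoint term: (f(3) + f(34))/2 = (9.00000 + 1156.00)/2 = 582.500.
Integral + boundary = 13674.8.
Correction k=1: B_{2}/2! · (f^{(1)}(34) − f^{(1)}(3)) = 1/12 · (68.0000 − 6.00000) = 5.16667.
Running total after k=1: 13680.0.
Correction k=2: B_{4}/4! · (f^{(3)}(34) − f^{(3)}(3)) = −1/720 · (0.00000 − 0.00000) = 0.00000.
Running total after k=2: 13680.0.
Correction k=3: B_{6}/6! · (f^{(5)}(34) − f^{(5)}(3)) = 1/30240 · (0.00000 − 0.00000) = 0.00000.
Running total after k=3: 13680.0.
Correction k=4: B_{8}/8! · (f^{(7)}(34) − f^{(7)}(3)) = −1/1209600 · (0.00000 − 0.00000) = 0.00000.

S_4 ≈ 13680.0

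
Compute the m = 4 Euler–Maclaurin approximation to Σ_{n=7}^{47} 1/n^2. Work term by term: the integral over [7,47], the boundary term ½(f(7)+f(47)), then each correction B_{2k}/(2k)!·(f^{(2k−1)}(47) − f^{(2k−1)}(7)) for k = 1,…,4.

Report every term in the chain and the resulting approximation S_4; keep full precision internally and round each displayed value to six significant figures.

Integral: ∫_7^47 1/x^2 dx = 0.121581.
Endpoint term: (f(7) + f(47))/2 = (0.0204082 + 0.000452694)/2 = 0.0104304.
Integral + boundary = 0.132011.
Correction k=1: B_{2}/2! · (f^{(1)}(47) − f^{(1)}(7)) = 1/12 · (-1.92636e-05 − (-0.00583090)) = 0.000484303.
Running total after k=1: 0.132495.
Correction k=2: B_{4}/4! · (f^{(3)}(47) − f^{(3)}(7)) = −1/720 · (-1.04646e-07 − (-0.00142798)) = -1.98316e-06.
Running total after k=2: 0.132493.
Correction k=3: B_{6}/6! · (f^{(5)}(47) − f^{(5)}(7)) = 1/30240 · (-1.42117e-09 − (-0.000874271)) = 2.89110e-08.
Running total after k=3: 0.132493.
Correction k=4: B_{8}/8! · (f^{(7)}(47) − f^{(7)}(7)) = −1/1209600 · (-3.60280e-11 − (-0.000999167)) = -8.26031e-10.

S_4 ≈ 0.132493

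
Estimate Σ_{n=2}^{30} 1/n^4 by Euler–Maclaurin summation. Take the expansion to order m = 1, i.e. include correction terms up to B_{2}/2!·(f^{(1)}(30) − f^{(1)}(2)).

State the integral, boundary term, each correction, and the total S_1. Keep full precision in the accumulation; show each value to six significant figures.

S_1 ≈ 0.0833216

Integral: ∫_2^30 1/x^4 dx = 0.0416543.
½[f(2) + f(30)] = ½[0.0625000 + 1.23457e-06] = 0.0312506.
Integral + boundary = 0.0729049.
k=1: B_{2}/(2)! × [f^{(1)}(30) − f^{(1)}(2)] = 1/12 × (-1.64609e-07 − (-0.125000)) = 0.0104167.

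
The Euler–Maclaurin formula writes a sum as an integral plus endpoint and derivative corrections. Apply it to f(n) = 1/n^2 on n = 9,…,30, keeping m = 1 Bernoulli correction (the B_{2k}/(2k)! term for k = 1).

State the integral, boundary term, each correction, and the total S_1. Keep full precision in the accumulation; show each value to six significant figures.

∫_9^30 1/x^2 dx evaluates to 0.0777778.
Endpoint term: (f(9) + f(30))/2 = (0.0123457 + 0.00111111)/2 = 0.00672840.
Running total after boundary: 0.0845062.
Correction k=1: B_{2}/2! · (f^{(1)}(30) − f^{(1)}(9)) = 1/12 · (-7.40741e-05 − (-0.00274348)) = 0.000222451.

S_1 ≈ 0.0847286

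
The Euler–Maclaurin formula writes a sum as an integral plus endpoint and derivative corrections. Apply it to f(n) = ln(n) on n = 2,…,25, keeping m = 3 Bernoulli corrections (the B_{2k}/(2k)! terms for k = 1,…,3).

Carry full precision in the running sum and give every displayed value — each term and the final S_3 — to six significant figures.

S_3 ≈ 58.0036

∫_2^25 ln(x) dx evaluates to 56.0856.
½[f(2) + f(25)] = ½[0.693147 + 3.21888] = 1.95601.
Integral + boundary = 58.0416.
Order-1 term: 1/12 · (0.0400000 − 0.500000) = -0.0383333.
Running total after k=1: 58.0033.
Order-2 term: −1/720 · (0.000128000 − 0.250000) = 0.000347044.
Running total after k=2: 58.0036.
Order-3 term: 1/30240 · (2.45760e-06 − 0.750000) = -2.48015e-05.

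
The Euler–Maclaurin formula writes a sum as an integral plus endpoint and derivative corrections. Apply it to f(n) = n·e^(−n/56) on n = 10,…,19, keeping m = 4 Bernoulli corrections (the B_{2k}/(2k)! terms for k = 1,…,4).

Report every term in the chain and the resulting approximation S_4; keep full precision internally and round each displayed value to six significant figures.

S_4 ≈ 110.932

Integral: ∫_10^19 x·e^(−x/56) dx = 100.001.
Boundary: ½(f(10) + f(19)) = ½(8.36464 + 13.5333) = 10.9490.
So far: 110.950.
Order-1 term: 1/12 · (0.470613 − 0.687096) = -0.0180402.
Running total after k=1: 110.932.
Order-2 term: −1/720 · (0.000604327 − 0.000752559) = 2.05877e-07.
Running total after k=2: 110.932.
Order-3 term: 1/30240 · (3.37560e-07 − 4.10082e-07) = -2.39824e-12.
Running total after k=3: 110.932.
Order-4 term: −1/1209600 · (1.53831e-10 − 1.85010e-10) = 2.57764e-17.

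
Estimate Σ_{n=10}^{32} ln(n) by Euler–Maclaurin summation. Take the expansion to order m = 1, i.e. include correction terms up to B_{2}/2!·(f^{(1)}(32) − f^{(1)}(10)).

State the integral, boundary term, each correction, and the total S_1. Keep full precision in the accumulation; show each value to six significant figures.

S_1 ≈ 68.7561

Integral: ∫_10^32 ln(x) dx = 65.8777.
Boundary: ½(f(10) + f(32)) = ½(2.30259 + 3.46574) = 2.88416.
Integral + boundary = 68.7619.
Order-1 term: 1/12 · (0.0312500 − 0.100000) = -0.00572917.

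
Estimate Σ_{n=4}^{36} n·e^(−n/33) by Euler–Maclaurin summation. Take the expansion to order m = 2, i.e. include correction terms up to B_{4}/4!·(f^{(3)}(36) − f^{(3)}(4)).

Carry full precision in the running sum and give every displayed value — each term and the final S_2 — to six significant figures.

S_2 ≈ 324.499

Integral: ∫_4^36 x·e^(−x/33) dx = 316.749.
Endpoint term: (f(4) + f(36))/2 = (3.54338 + 12.0928)/2 = 7.81809.
So far: 324.567.
k=1: B_{2}/(2)! × [f^{(1)}(36) − f^{(1)}(4)] = 1/12 × (-0.0305374 − 0.778471) = -0.0674173.
After k=1: 324.499.
k=2: B_{4}/(4)! × [f^{(3)}(36) − f^{(3)}(4)] = −1/720 × (0.000588875 − 0.00234175) = 2.43455e-06.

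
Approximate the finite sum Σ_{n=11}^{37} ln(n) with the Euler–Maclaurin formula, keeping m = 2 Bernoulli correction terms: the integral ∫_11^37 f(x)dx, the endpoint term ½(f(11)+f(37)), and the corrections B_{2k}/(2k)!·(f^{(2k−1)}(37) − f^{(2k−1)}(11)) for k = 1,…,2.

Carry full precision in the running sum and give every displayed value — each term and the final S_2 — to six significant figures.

S_2 ≈ 84.2262

The integral term ∫_11^37 ln(x) dx = 81.2271.
Boundary: ½(f(11) + f(37)) = ½(2.39790 + 3.61092) = 3.00441.
Running total after boundary: 84.2315.
k=1: B_{2}/(2)! × [f^{(1)}(37) − f^{(1)}(11)] = 1/12 × (0.0270270 − 0.0909091) = -0.00532351.
Partial sum through k=1: 84.2262.
k=2: B_{4}/(4)! × [f^{(3)}(37) − f^{(3)}(11)] = −1/720 × (3.94843e-05 − 0.00150263) = 2.03215e-06.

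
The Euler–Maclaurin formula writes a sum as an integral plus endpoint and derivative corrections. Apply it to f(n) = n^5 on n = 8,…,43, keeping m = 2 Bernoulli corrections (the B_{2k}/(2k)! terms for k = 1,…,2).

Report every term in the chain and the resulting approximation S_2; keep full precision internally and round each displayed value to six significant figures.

Integral: ∫_8^43 x^5 dx = 1.05352e+09.
½[f(8) + f(43)] = ½[32768.0 + 1.47008e+08] = 7.35206e+07.
Running total after boundary: 1.12704e+09.
Order-1 term: 1/12 · (1.70940e+07 − 20480.0) = 1.42279e+06.
Partial sum through k=1: 1.12846e+09.
Order-2 term: −1/720 · (110940 − 3840.00) = -148.750.

S_2 ≈ 1.12846e+09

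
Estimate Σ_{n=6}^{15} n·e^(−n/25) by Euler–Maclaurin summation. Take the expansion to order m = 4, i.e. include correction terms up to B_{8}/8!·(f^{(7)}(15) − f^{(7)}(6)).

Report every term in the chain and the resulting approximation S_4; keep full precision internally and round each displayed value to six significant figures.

The integral term ∫_6^15 x·e^(−x/25) dx = 60.8250.
Boundary: ½(f(6) + f(15)) = ½(4.71977 + 8.23217) = 6.47597.
So far: 67.3009.
Order-1 term: 1/12 · (0.219525 − 0.597837) = -0.0315260.
Running total after k=1: 67.2694.
Order-2 term: −1/720 · (0.00210744 − 0.00347375) = 1.89766e-06.
Running total after k=2: 67.2694.
Order-3 term: 1/30240 · (6.18181e-06 − 9.58553e-06) = -1.12557e-10.
Running total after k=3: 67.2694.
Order-4 term: −1/1209600 · (1.43868e-08 − 2.17809e-08) = 6.11288e-15.

S_4 ≈ 67.2694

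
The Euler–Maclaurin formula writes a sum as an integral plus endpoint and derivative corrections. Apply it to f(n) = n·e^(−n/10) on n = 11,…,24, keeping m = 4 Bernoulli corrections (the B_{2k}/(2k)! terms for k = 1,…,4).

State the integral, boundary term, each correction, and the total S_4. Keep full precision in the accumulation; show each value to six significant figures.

∫_11^24 x·e^(−x/10) dx evaluates to 39.0588.
Endpoint term: (f(11) + f(24))/2 = (3.66158 + 2.17723)/2 = 2.91941.
Running total after boundary: 41.9782.
Order-1 term: 1/12 · (-0.127005 − (-0.0332871)) = -0.00780984.
Partial sum through k=1: 41.9704.
Order-2 term: −1/720 · (0.000544308 − 0.00632455) = 8.02812e-06.
Partial sum through k=2: 41.9704.
Order-3 term: 1/30240 · (2.35867e-05 − 0.000129820) = -3.51300e-09.
Partial sum through k=3: 41.9704.
Order-4 term: −1/1209600 · (4.17303e-07 − 1.96394e-06) = 1.27863e-12.

S_4 ≈ 41.9704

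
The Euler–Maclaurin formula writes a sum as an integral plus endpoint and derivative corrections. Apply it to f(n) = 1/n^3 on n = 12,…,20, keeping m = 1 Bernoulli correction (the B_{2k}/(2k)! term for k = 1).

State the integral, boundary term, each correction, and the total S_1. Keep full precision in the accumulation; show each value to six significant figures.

Integral: ∫_12^20 1/x^3 dx = 0.00222222.
Boundary: ½(f(12) + f(20)) = ½(0.000578704 + 0.000125000) = 0.000351852.
Running total after boundary: 0.00257407.
Correction k=1: B_{2}/2! · (f^{(1)}(20) − f^{(1)}(12)) = 1/12 · (-1.87500e-05 − (-0.000144676)) = 1.04938e-05.

S_1 ≈ 0.00258457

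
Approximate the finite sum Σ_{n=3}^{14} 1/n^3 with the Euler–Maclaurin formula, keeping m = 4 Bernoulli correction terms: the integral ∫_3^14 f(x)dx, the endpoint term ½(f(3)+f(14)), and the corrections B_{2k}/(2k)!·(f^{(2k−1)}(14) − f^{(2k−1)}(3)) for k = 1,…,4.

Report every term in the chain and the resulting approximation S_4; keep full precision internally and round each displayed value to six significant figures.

∫_3^14 1/x^3 dx evaluates to 0.0530045.
½[f(3) + f(14)] = ½[0.0370370 + 0.000364431] = 0.0187007.
Integral + boundary = 0.0717053.
Correction k=1: B_{2}/2! · (f^{(1)}(14) − f^{(1)}(3)) = 1/12 · (-7.80925e-05 − (-0.0370370)) = 0.00307991.
Running total after k=1: 0.0747852.
Correction k=2: B_{4}/4! · (f^{(3)}(14) − f^{(3)}(3)) = −1/720 · (-7.96862e-06 − (-0.0823045)) = -0.000114301.
Running total after k=2: 0.0746709.
Correction k=3: B_{6}/6! · (f^{(5)}(14) − f^{(5)}(3)) = 1/30240 · (-1.70756e-06 − (-0.384088)) = 1.27013e-05.
Running total after k=3: 0.0746836.
Correction k=4: B_{8}/8! · (f^{(7)}(14) − f^{(7)}(3)) = −1/1209600 · (-6.27267e-07 − (-3.07270)) = -2.54026e-06.

S_4 ≈ 0.0746810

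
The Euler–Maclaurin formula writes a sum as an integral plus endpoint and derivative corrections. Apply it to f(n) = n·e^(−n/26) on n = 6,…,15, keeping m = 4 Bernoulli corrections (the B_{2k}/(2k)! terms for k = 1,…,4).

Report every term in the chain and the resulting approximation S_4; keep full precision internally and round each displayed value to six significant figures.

S_4 ≈ 68.4156

The integral term ∫_6^15 x·e^(−x/26) dx = 61.8527.
Endpoint term: (f(6) + f(15))/2 = (4.76354 + 8.42436)/2 = 6.59395.
So far: 68.4466.
Order-1 term: 1/12 · (0.237610 − 0.610710) = -0.0310916.
Partial sum through k=1: 68.4156.
Order-2 term: −1/720 · (0.00201310 − 0.00325230) = 1.72111e-06.
Partial sum through k=2: 68.4156.
Order-3 term: 1/30240 · (5.43596e-06 − 8.28578e-06) = -9.42398e-11.
Partial sum through k=3: 68.4156.
Order-4 term: −1/1209600 · (1.16775e-08 − 1.73971e-08) = 4.72855e-15.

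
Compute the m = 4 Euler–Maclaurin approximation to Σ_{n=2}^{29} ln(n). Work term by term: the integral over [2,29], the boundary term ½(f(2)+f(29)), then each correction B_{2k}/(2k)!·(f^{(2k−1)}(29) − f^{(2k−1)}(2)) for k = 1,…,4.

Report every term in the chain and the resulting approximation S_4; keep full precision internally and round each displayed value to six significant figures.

S_4 ≈ 71.2570

Integral: ∫_2^29 ln(x) dx = 69.2653.
½[f(2) + f(29)] = ½[0.693147 + 3.36730] = 2.03022.
Integral + boundary = 71.2955.
Correction k=1: B_{2}/2! · (f^{(1)}(29) − f^{(1)}(2)) = 1/12 · (0.0344828 − 0.500000) = -0.0387931.
After k=1: 71.2567.
Correction k=2: B_{4}/4! · (f^{(3)}(29) − f^{(3)}(2)) = −1/720 · (8.20042e-05 − 0.250000) = 0.000347108.
After k=2: 71.2571.
Correction k=3: B_{6}/6! · (f^{(5)}(29) − f^{(5)}(2)) = 1/30240 · (1.17010e-06 − 0.750000) = -2.48015e-05.
After k=3: 71.2570.
Correction k=4: B_{8}/8! · (f^{(7)}(29) − f^{(7)}(2)) = −1/1209600 · (4.17394e-08 − 5.62500) = 4.65030e-06.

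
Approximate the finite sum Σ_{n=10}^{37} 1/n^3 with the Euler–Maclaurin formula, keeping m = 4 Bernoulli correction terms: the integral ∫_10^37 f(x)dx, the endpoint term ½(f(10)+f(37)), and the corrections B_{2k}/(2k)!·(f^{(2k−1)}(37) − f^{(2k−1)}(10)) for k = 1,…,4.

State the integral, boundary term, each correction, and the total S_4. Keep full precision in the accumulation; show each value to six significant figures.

Integral: ∫_10^37 1/x^3 dx = 0.00463477.
Endpoint term: (f(10) + f(37))/2 = (0.00100000 + 1.97422e-05)/2 = 0.000509871.
Integral + boundary = 0.00514464.
Correction k=1: B_{2}/2! · (f^{(1)}(37) − f^{(1)}(10)) = 1/12 · (-1.60072e-06 − (-0.000300000)) = 2.48666e-05.
After k=1: 0.00516951.
Correction k=2: B_{4}/4! · (f^{(3)}(37) − f^{(3)}(10)) = −1/720 · (-2.33852e-08 − (-6.00000e-05)) = -8.33009e-08.
After k=2: 0.00516942.
Correction k=3: B_{6}/6! · (f^{(5)}(37) − f^{(5)}(10)) = 1/30240 · (-7.17442e-10 − (-2.52000e-05)) = 8.33310e-10.
After k=3: 0.00516943.
Correction k=4: B_{8}/8! · (f^{(7)}(37) − f^{(7)}(10)) = −1/1209600 · (-3.77325e-11 − (-1.81440e-05)) = -1.50000e-11.

S_4 ≈ 0.00516943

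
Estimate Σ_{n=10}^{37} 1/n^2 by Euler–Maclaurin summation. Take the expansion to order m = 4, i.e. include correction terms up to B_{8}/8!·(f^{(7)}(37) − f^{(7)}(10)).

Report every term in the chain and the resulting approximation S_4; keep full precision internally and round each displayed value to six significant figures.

S_4 ≈ 0.0785012

Integral: ∫_10^37 1/x^2 dx = 0.0729730.
½[f(10) + f(37)] = ½[0.0100000 + 0.000730460] = 0.00536523.
So far: 0.0783382.
Order-1 term: 1/12 · (-3.94843e-05 − (-0.00200000)) = 0.000163376.
Partial sum through k=1: 0.0785016.
Order-2 term: −1/720 · (-3.46101e-07 − (-0.000240000)) = -3.32853e-07.
Partial sum through k=2: 0.0785012.
Order-3 term: 1/30240 · (-7.58439e-09 − (-7.20000e-05)) = 2.38070e-09.
Partial sum through k=3: 0.0785012.
Order-4 term: −1/1209600 · (-3.10245e-10 − (-4.03200e-05)) = -3.33331e-11.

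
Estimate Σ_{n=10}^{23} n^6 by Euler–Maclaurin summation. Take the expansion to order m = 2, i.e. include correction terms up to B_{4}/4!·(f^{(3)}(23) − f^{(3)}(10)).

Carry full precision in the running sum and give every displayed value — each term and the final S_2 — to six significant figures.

S_2 ≈ 5.62659e+08

The integral term ∫_10^23 x^6 dx = 4.84975e+08.
Endpoint term: (f(10) + f(23))/2 = (1.00000e+06 + 1.48036e+08)/2 = 7.45179e+07.
So far: 5.59493e+08.
Order-1 term: 1/12 · (3.86181e+07 − 600000) = 3.16817e+06.
After k=1: 5.62661e+08.
Order-2 term: −1/720 · (1.46004e+06 − 120000) = -1861.17.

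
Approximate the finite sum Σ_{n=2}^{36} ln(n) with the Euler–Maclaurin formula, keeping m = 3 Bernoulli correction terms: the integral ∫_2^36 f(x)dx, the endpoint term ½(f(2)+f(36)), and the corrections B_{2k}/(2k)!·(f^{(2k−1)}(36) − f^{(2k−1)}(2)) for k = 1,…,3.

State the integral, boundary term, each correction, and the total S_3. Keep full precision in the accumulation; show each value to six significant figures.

S_3 ≈ 95.7197

∫_2^36 ln(x) dx evaluates to 93.6204.
½[f(2) + f(36)] = ½[0.693147 + 3.58352] = 2.13833.
Running total after boundary: 95.7587.
Correction k=1: B_{2}/2! · (f^{(1)}(36) − f^{(1)}(2)) = 1/12 · (0.0277778 − 0.500000) = -0.0393519.
Running total after k=1: 95.7194.
Correction k=2: B_{4}/4! · (f^{(3)}(36) − f^{(3)}(2)) = −1/720 · (4.28669e-05 − 0.250000) = 0.000347163.
Running total after k=2: 95.7197.
Correction k=3: B_{6}/6! · (f^{(5)}(36) − f^{(5)}(2)) = 1/30240 · (3.96916e-07 − 0.750000) = -2.48016e-05.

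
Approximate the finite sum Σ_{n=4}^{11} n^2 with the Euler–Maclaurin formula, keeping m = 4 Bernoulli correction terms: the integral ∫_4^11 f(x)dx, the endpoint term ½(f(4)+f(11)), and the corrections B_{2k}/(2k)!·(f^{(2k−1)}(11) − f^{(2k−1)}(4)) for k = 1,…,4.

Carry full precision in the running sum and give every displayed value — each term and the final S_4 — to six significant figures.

∫_4^11 x^2 dx evaluates to 422.333.
Endpoint term: (f(4) + f(11))/2 = (16.0000 + 121.000)/2 = 68.5000.
So far: 490.833.
Correction k=1: B_{2}/2! · (f^{(1)}(11) − f^{(1)}(4)) = 1/12 · (22.0000 − 8.00000) = 1.16667.
Partial sum through k=1: 492.000.
Correction k=2: B_{4}/4! · (f^{(3)}(11) − f^{(3)}(4)) = −1/720 · (0.00000 − 0.00000) = 0.00000.
Partial sum through k=2: 492.000.
Correction k=3: B_{6}/6! · (f^{(5)}(11) − f^{(5)}(4)) = 1/30240 · (0.00000 − 0.00000) = 0.00000.
Partial sum through k=3: 492.000.
Correction k=4: B_{8}/8! · (f^{(7)}(11) − f^{(7)}(4)) = −1/1209600 · (0.00000 − 0.00000) = 0.00000.

S_4 ≈ 492.000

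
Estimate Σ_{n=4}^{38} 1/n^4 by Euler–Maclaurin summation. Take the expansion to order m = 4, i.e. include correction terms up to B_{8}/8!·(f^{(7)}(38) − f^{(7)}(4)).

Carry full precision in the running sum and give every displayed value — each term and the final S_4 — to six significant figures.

S_4 ≈ 0.00747170

Integral: ∫_4^38 1/x^4 dx = 0.00520226.
½[f(4) + f(38)] = ½[0.00390625 + 4.79585e-07] = 0.00195336.
Running total after boundary: 0.00715562.
Order-1 term: 1/12 · (-5.04826e-08 − (-0.00390625)) = 0.000325517.
Partial sum through k=1: 0.00748114.
Order-2 term: −1/720 · (-1.04881e-09 − (-0.00732422)) = -1.01725e-05.
Partial sum through k=2: 0.00747097.
Order-3 term: 1/30240 · (-4.06740e-11 − (-0.0256348)) = 8.47711e-07.
Partial sum through k=3: 0.00747182.
Order-4 term: −1/1209600 · (-2.53508e-12 − (-0.144196)) = -1.19209e-07.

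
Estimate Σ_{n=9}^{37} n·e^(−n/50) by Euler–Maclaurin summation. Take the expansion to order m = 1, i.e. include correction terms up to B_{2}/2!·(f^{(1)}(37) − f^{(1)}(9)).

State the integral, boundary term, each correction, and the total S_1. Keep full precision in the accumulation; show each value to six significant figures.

Integral: ∫_9^37 x·e^(−x/50) dx = 388.602.
Boundary: ½(f(9) + f(37)) = ½(7.51743 + 17.6532) = 12.5853.
So far: 401.187.
k=1: B_{2}/(2)! × [f^{(1)}(37) − f^{(1)}(9)] = 1/12 × (0.124050 − 0.684922) = -0.0467393.

S_1 ≈ 401.140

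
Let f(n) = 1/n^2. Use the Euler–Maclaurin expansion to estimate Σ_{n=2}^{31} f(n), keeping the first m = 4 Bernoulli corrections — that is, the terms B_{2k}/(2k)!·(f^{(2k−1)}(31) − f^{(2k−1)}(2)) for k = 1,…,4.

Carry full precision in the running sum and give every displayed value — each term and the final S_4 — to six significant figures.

∫_2^31 1/x^2 dx evaluates to 0.467742.
Boundary: ½(f(2) + f(31)) = ½(0.250000 + 0.00104058) = 0.125520.
Running total after boundary: 0.593262.
Order-1 term: 1/12 · (-6.71344e-05 − (-0.250000)) = 0.0208277.
Partial sum through k=1: 0.614090.
Order-2 term: −1/720 · (-8.38306e-07 − (-0.750000)) = -0.00104167.
Partial sum through k=2: 0.613048.
Order-3 term: 1/30240 · (-2.61698e-08 − (-5.62500)) = 0.000186012.
Partial sum through k=3: 0.613234.
Order-4 term: −1/1209600 · (-1.52498e-09 − (-78.7500)) = -6.51042e-05.

S_4 ≈ 0.613169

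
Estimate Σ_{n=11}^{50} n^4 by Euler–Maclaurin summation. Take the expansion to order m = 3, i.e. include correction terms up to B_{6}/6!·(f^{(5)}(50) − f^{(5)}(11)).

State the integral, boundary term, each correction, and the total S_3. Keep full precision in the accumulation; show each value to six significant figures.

S_3 ≈ 6.56413e+07

Integral: ∫_11^50 x^4 dx = 6.24678e+07.
Boundary: ½(f(11) + f(50)) = ½(14641.0 + 6.25000e+06) = 3.13232e+06.
So far: 6.56001e+07.
k=1: B_{2}/(2)! × [f^{(1)}(50) − f^{(1)}(11)] = 1/12 × (500000 − 5324.00) = 41223.0.
After k=1: 6.56413e+07.
k=2: B_{4}/(4)! × [f^{(3)}(50) − f^{(3)}(11)] = −1/720 × (1200.00 − 264.000) = -1.30000.
After k=2: 6.56413e+07.
k=3: B_{6}/(6)! × [f^{(5)}(50) − f^{(5)}(11)] = 1/30240 × (0.00000 − 0.00000) = 0.00000.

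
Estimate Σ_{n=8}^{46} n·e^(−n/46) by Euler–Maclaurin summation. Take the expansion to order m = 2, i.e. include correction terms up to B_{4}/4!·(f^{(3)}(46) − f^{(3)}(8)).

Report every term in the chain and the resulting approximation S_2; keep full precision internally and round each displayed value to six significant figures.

S_2 ≈ 542.378

Integral: ∫_8^46 x·e^(−x/46) dx = 530.613.
Endpoint term: (f(8) + f(46))/2 = (6.72296 + 16.9225)/2 = 11.8227.
Running total after boundary: 542.436.
Correction k=1: B_{2}/2! · (f^{(1)}(46) − f^{(1)}(8)) = 1/12 · (0.00000 − 0.694219) = -0.0578516.
Running total after k=1: 542.378.
Correction k=2: B_{4}/4! · (f^{(3)}(46) − f^{(3)}(8)) = −1/720 · (0.000347712 − 0.00112238) = 1.07593e-06.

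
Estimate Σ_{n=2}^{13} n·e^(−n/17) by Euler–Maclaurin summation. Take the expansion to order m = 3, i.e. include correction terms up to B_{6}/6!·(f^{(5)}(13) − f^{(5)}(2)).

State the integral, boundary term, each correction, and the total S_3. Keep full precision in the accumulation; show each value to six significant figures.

S_3 ≈ 53.6184

Integral: ∫_2^13 x·e^(−x/17) dx = 49.7600.
½[f(2) + f(13)] = ½[1.77802 + 6.05112] = 3.91457.
Integral + boundary = 53.6746.
Correction k=1: B_{2}/2! · (f^{(1)}(13) − f^{(1)}(2)) = 1/12 · (0.109523 − 0.784420) = -0.0562415.
Partial sum through k=1: 53.6184.
Correction k=2: B_{4}/4! · (f^{(3)}(13) − f^{(3)}(2)) = −1/720 · (0.00360022 − 0.00886657) = 7.31438e-06.
Partial sum through k=2: 53.6184.
Correction k=3: B_{6}/6! · (f^{(5)}(13) − f^{(5)}(2)) = 1/30240 · (2.36037e-05 − 5.19685e-05) = -9.37988e-10.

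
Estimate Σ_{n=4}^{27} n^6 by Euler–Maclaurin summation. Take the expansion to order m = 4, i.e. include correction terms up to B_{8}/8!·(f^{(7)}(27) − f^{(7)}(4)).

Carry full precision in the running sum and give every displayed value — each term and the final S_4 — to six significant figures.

Integral: ∫_4^27 x^6 dx = 1.49433e+09.
Boundary: ½(f(4) + f(27)) = ½(4096.00 + 3.87420e+08) = 1.93712e+08.
So far: 1.68805e+09.
Correction k=1: B_{2}/2! · (f^{(1)}(27) − f^{(1)}(4)) = 1/12 · (8.60934e+07 − 6144.00) = 7.17394e+06.
After k=1: 1.69522e+09.
Correction k=2: B_{4}/4! · (f^{(3)}(27) − f^{(3)}(4)) = −1/720 · (2.36196e+06 − 7680.00) = -3269.83.
After k=2: 1.69522e+09.
Correction k=3: B_{6}/6! · (f^{(5)}(27) − f^{(5)}(4)) = 1/30240 · (19440.0 − 2880.00) = 0.547619.
After k=3: 1.69522e+09.
Correction k=4: B_{8}/8! · (f^{(7)}(27) − f^{(7)}(4)) = −1/1209600 · (0.00000 − 0.00000) = 0.00000.

S_4 ≈ 1.69522e+09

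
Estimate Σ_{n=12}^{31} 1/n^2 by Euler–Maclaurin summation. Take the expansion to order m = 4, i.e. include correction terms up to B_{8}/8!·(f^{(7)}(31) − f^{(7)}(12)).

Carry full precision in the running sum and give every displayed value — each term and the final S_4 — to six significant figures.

The integral term ∫_12^31 1/x^2 dx = 0.0510753.
½[f(12) + f(31)] = ½[0.00694444 + 0.00104058] = 0.00399251.
Integral + boundary = 0.0550678.
k=1: B_{2}/(2)! × [f^{(1)}(31) − f^{(1)}(12)] = 1/12 × (-6.71344e-05 − (-0.00115741)) = 9.08561e-05.
Partial sum through k=1: 0.0551586.
k=2: B_{4}/(4)! × [f^{(3)}(31) − f^{(3)}(12)] = −1/720 × (-8.38306e-07 − (-9.64506e-05)) = -1.32795e-07.
Partial sum through k=2: 0.0551585.
k=3: B_{6}/(6)! × [f^{(5)}(31) − f^{(5)}(12)] = 1/30240 × (-2.61698e-08 − (-2.00939e-05)) = 6.63615e-10.
Partial sum through k=3: 0.0551585.
k=4: B_{8}/(8)! × [f^{(7)}(31) − f^{(7)}(12)] = −1/1209600 × (-1.52498e-09 − (-7.81429e-06)) = -6.45896e-12.

S_4 ≈ 0.0551585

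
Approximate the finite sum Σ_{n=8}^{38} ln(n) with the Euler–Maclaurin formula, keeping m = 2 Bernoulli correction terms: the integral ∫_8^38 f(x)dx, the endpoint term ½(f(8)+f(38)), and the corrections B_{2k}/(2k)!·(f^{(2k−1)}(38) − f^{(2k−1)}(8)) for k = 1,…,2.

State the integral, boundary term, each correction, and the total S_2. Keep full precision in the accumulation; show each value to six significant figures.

The integral term ∫_8^38 ln(x) dx = 91.5927.
Endpoint term: (f(8) + f(38))/2 = (2.07944 + 3.63759)/2 = 2.85851.
Running total after boundary: 94.4513.
Order-1 term: 1/12 · (0.0263158 − 0.125000) = -0.00822368.
After k=1: 94.4430.
Order-2 term: −1/720 · (3.64485e-05 − 0.00390625) = 5.37472e-06.

S_2 ≈ 94.4430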